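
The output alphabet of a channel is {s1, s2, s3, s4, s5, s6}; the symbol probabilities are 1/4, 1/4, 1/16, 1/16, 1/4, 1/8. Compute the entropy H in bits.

Each probability is a power of 1/2, so log₂(1/p) is an integer.
H = Σ p·log₂(1/p) = 1/4·2 + 1/4·2 + 1/16·4 + 1/16·4 + 1/4·2 + 1/8·3 = 2.375 bits.

2.375 bits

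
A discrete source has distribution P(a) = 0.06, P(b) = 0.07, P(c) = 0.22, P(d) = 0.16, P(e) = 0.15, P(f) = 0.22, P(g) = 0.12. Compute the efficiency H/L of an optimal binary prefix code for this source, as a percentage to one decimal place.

Entropy H = −Σ p log₂ p ≈ 2.6739 bits.
Huffman merges: 3/50+7/100→13/100; 3/25+13/100→1/4; 3/20+4/25→31/100; 11/50+11/50→11/25; 1/4+31/100→14/25; 11/25+14/25→1. L = 269/100 ≈ 2.6900.
Efficiency = H/L = 2.6739/2.6900 = 99.4%.

99.4%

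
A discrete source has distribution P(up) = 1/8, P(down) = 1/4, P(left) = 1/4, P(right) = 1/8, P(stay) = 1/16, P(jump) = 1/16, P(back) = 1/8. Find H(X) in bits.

Each probability is a power of 1/2, so log₂(1/p) is an integer.
H = Σ p·log₂(1/p) = 1/8·3 + 1/4·2 + 1/4·2 + 1/8·3 + 1/16·4 + 1/16·4 + 1/8·3 = 2.625 bits.

2.625 bits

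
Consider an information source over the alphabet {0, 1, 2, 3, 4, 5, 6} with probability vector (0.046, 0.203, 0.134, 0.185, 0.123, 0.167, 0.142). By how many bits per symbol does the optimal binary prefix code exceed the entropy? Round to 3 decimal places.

0.068 bits

Entropy H = −Σ p log₂ p ≈ 2.7132 bits.
Huffman merges: 23/500+123/1000→169/1000; 67/500+71/500→69/250; 167/1000+169/1000→42/125; 37/200+203/1000→97/250; 69/250+42/125→153/250; 97/250+153/250→1. L = 2781/1000 ≈ 2.7810.
L − H = 2.7810 − 2.7132 = 0.068 bits.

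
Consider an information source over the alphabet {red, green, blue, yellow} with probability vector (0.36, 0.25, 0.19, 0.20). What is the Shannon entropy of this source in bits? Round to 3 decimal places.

1.950 bits

H = −Σ pᵢ log₂ pᵢ.
−0.36·log₂(0.36) = 0.5306
−0.25·log₂(0.25) = 0.5000
−0.19·log₂(0.19) = 0.4552
−0.20·log₂(0.20) = 0.4644
Sum ≈ 1.9502 → 1.950 bits.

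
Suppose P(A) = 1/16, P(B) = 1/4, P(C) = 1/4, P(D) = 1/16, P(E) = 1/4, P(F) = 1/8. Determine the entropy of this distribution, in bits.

Each probability is a power of 1/2, so log₂(1/p) is an integer.
H = Σ p·log₂(1/p) = 1/16·4 + 1/4·2 + 1/4·2 + 1/16·4 + 1/4·2 + 1/8·3 = 2.375 bits.

2.375 bits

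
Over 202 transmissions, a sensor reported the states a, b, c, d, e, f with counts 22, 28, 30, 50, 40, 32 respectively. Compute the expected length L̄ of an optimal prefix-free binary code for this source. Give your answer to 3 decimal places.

2.554 bits/symbol

Probabilities are the counts divided by 202.
Repeatedly combine the two least-probable nodes; the expected code length is the sum of the merged weights.
merge 11/101 + 14/101 → 25/101
merge 15/101 + 16/101 → 31/101
merge 20/101 + 25/101 → 45/101
merge 25/101 + 31/101 → 56/101
merge 45/101 + 56/101 → 1
L = 25/101 + 31/101 + 45/101 + 56/101 + 1 = 258/101 ≈ 2.554 bits/symbol.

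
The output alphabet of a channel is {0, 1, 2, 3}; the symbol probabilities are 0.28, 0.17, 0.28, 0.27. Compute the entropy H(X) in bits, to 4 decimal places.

H = −Σ pᵢ log₂ pᵢ.
−0.28·log₂(0.28) = 0.5142
−0.17·log₂(0.17) = 0.4346
−0.28·log₂(0.28) = 0.5142
−0.27·log₂(0.27) = 0.5100
Sum ≈ 1.9730 → 1.9730 bits.

1.9730 bits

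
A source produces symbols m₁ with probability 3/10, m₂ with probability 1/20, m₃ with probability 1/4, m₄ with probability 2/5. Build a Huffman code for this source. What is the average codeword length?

1.9 bits/symbol

Repeatedly combine the two least-probable nodes; the expected code length is the sum of the merged weights.
merge 1/20 + 1/4 → 3/10
merge 3/10 + 3/10 → 3/5
merge 2/5 + 3/5 → 1
L = 3/10 + 3/5 + 1 = 19/10 = 1.9 bits/symbol.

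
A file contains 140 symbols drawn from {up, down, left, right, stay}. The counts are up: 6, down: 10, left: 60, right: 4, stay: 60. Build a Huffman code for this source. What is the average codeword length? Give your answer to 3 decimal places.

Probabilities are the counts divided by 140.
Repeatedly combine the two least-probable nodes; the expected code length is the sum of the merged weights.
merge 1/35 + 3/70 → 1/14
merge 1/14 + 1/14 → 1/7
merge 1/7 + 3/7 → 4/7
merge 3/7 + 4/7 → 1
L = 1/14 + 1/7 + 4/7 + 1 = 25/14 ≈ 1.786 bits/symbol.

1.786 bits/symbol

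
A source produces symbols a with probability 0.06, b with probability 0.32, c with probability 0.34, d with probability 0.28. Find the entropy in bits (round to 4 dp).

H = −Σ pᵢ log₂ pᵢ.
−0.06·log₂(0.06) = 0.2435
−0.32·log₂(0.32) = 0.5260
−0.34·log₂(0.34) = 0.5292
−0.28·log₂(0.28) = 0.5142
Sum ≈ 1.8130 → 1.8130 bits.

1.8130 bits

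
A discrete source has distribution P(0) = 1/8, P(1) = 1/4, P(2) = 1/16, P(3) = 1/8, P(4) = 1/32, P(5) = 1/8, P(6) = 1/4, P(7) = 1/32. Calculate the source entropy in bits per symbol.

Each probability is a power of 1/2, so log₂(1/p) is an integer.
H = Σ p·log₂(1/p) = 1/8·3 + 1/4·2 + 1/16·4 + 1/8·3 + 1/32·5 + 1/8·3 + 1/4·2 + 1/32·5 = 2.6875 bits.

2.6875 bits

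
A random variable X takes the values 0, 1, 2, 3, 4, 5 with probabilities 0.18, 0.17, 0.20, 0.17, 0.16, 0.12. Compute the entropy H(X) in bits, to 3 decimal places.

H = −Σ pᵢ log₂ pᵢ.
−0.18·log₂(0.18) = 0.4453
−0.17·log₂(0.17) = 0.4346
−0.20·log₂(0.20) = 0.4644
−0.17·log₂(0.17) = 0.4346
−0.16·log₂(0.16) = 0.4230
−0.12·log₂(0.12) = 0.3671
Sum ≈ 2.5690 → 2.569 bits.

2.569 bits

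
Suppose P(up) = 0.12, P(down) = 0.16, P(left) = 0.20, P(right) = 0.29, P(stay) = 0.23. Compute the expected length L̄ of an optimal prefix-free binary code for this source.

Repeatedly combine the two least-probable nodes; the expected code length is the sum of the merged weights.
merge 3/25 + 4/25 → 7/25
merge 1/5 + 23/100 → 43/100
merge 7/25 + 29/100 → 57/100
merge 43/100 + 57/100 → 1
L = 7/25 + 43/100 + 57/100 + 1 = 57/25 = 2.28 bits/symbol.

2.28 bits/symbol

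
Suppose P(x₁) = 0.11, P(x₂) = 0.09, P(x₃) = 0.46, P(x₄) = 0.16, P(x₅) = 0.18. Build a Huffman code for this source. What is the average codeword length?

2.08 bits/symbol

Repeatedly combine the two least-probable nodes; the expected code length is the sum of the merged weights.
merge 9/100 + 11/100 → 1/5
merge 4/25 + 9/50 → 17/50
merge 1/5 + 17/50 → 27/50
merge 23/50 + 27/50 → 1
L = 1/5 + 17/50 + 27/50 + 1 = 52/25 = 2.08 bits/symbol.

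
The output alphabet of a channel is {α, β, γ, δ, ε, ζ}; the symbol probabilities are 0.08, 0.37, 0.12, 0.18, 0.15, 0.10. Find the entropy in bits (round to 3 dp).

H = −Σ pᵢ log₂ pᵢ.
−0.08·log₂(0.08) = 0.2915
−0.37·log₂(0.37) = 0.5307
−0.12·log₂(0.12) = 0.3671
−0.18·log₂(0.18) = 0.4453
−0.15·log₂(0.15) = 0.4105
−0.10·log₂(0.10) = 0.3322
Sum ≈ 2.3774 → 2.377 bits.

2.377 bits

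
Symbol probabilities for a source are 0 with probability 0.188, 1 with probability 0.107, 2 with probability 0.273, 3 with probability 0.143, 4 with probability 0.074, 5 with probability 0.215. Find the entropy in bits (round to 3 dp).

H = −Σ pᵢ log₂ pᵢ.
−0.188·log₂(0.188) = 0.4533
−0.107·log₂(0.107) = 0.3450
−0.273·log₂(0.273) = 0.5113
−0.143·log₂(0.143) = 0.4012
−0.074·log₂(0.074) = 0.2780
−0.215·log₂(0.215) = 0.4768
Sum ≈ 2.4656 → 2.466 bits.

2.466 bits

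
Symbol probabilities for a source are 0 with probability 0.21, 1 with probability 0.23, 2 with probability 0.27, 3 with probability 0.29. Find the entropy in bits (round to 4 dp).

1.9884 bits

H = −Σ pᵢ log₂ pᵢ.
−0.21·log₂(0.21) = 0.4728
−0.23·log₂(0.23) = 0.4877
−0.27·log₂(0.27) = 0.5100
−0.29·log₂(0.29) = 0.5179
Sum ≈ 1.9884 → 1.9884 bits.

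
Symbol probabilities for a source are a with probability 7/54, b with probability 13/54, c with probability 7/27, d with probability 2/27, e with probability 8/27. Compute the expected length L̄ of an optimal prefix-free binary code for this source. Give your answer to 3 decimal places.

Repeatedly combine the two least-probable nodes; the expected code length is the sum of the merged weights.
merge 2/27 + 7/54 → 11/54
merge 11/54 + 13/54 → 4/9
merge 7/27 + 8/27 → 5/9
merge 4/9 + 5/9 → 1
L = 11/54 + 4/9 + 5/9 + 1 = 119/54 ≈ 2.204 bits/symbol.

2.204 bits/symbol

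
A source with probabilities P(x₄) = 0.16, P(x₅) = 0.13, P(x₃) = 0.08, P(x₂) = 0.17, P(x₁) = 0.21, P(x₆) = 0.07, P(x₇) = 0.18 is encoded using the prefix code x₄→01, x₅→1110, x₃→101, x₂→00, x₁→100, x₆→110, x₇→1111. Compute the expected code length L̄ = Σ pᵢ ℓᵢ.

L̄ = Σ pᵢ·ℓᵢ = 0.16·2 + 0.13·4 + 0.08·3 + 0.17·2 + 0.21·3 + 0.07·3 + 0.18·4 = 2.98 bits/symbol.

2.98 bits/symbol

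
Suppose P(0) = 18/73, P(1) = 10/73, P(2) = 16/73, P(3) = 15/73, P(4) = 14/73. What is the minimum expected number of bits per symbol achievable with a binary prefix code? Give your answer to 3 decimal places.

2.329 bits/symbol

Repeatedly combine the two least-probable nodes; the expected code length is the sum of the merged weights.
merge 10/73 + 14/73 → 24/73
merge 15/73 + 16/73 → 31/73
merge 18/73 + 24/73 → 42/73
merge 31/73 + 42/73 → 1
L = 24/73 + 31/73 + 42/73 + 1 = 170/73 ≈ 2.329 bits/symbol.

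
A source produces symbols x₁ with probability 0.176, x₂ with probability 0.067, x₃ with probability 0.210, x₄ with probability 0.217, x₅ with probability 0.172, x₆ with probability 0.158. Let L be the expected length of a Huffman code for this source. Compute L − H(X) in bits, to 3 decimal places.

0.062 bits

Entropy H = −Σ p log₂ p ≈ 2.5109 bits.
Huffman merges: 67/1000+79/500→9/40; 43/250+22/125→87/250; 21/100+217/1000→427/1000; 9/40+87/250→573/1000; 427/1000+573/1000→1. L = 2573/1000 ≈ 2.5730.
L − H = 2.5730 − 2.5109 = 0.062 bits.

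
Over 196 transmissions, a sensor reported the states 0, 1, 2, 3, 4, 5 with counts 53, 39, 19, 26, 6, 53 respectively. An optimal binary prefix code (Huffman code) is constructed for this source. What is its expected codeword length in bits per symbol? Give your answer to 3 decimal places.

2.388 bits/symbol

Probabilities are the counts divided by 196.
Repeatedly combine the two least-probable nodes; the expected code length is the sum of the merged weights.
merge 3/98 + 19/196 → 25/196
merge 25/196 + 13/98 → 51/196
merge 39/196 + 51/196 → 45/98
merge 53/196 + 53/196 → 53/98
merge 45/98 + 53/98 → 1
L = 25/196 + 51/196 + 45/98 + 53/98 + 1 = 117/49 ≈ 2.388 bits/symbol.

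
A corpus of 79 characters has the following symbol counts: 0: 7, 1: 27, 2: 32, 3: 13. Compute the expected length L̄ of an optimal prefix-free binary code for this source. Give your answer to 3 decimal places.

Probabilities are the counts divided by 79.
Repeatedly combine the two least-probable nodes; the expected code length is the sum of the merged weights.
merge 7/79 + 13/79 → 20/79
merge 20/79 + 27/79 → 47/79
merge 32/79 + 47/79 → 1
L = 20/79 + 47/79 + 1 = 146/79 ≈ 1.848 bits/symbol.

1.848 bits/symbol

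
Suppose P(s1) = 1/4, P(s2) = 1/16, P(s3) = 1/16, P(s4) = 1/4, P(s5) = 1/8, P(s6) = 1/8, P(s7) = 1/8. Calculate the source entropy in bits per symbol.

Each probability is a power of 1/2, so log₂(1/p) is an integer.
H = Σ p·log₂(1/p) = 1/4·2 + 1/16·4 + 1/16·4 + 1/4·2 + 1/8·3 + 1/8·3 + 1/8·3 = 2.625 bits.

2.625 bits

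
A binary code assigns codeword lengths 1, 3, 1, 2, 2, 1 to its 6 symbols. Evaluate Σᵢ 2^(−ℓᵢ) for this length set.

2.125

With common denominator 2^3 = 8: Σ 2^(−ℓᵢ) = 4/8 + 1/8 + 4/8 + 2/8 + 2/8 + 4/8 = 17/8 = 2.125.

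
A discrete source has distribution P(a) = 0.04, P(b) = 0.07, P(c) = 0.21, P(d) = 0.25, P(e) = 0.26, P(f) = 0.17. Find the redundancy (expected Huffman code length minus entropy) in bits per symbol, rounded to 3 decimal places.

0.023 bits

Entropy H = −Σ p log₂ p ≈ 2.3670 bits.
Huffman merges: 1/25+7/100→11/100; 11/100+17/100→7/25; 21/100+1/4→23/50; 13/50+7/25→27/50; 23/50+27/50→1. L = 239/100 ≈ 2.3900.
L − H = 2.3900 − 2.3670 = 0.023 bits.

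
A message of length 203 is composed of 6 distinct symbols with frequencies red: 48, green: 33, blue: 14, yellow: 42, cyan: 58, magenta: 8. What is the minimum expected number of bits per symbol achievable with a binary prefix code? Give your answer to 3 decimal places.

Probabilities are the counts divided by 203.
Repeatedly combine the two least-probable nodes; the expected code length is the sum of the merged weights.
merge 8/203 + 2/29 → 22/203
merge 22/203 + 33/203 → 55/203
merge 6/29 + 48/203 → 90/203
merge 55/203 + 2/7 → 113/203
merge 90/203 + 113/203 → 1
L = 22/203 + 55/203 + 90/203 + 113/203 + 1 = 69/29 ≈ 2.379 bits/symbol.

2.379 bits/symbol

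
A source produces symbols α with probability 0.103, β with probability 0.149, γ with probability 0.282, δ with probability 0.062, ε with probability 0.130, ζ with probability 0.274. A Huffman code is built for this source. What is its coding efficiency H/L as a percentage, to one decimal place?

Entropy H = −Σ p log₂ p ≈ 2.4051 bits.
Huffman merges: 31/500+103/1000→33/200; 13/100+149/1000→279/1000; 33/200+137/500→439/1000; 279/1000+141/500→561/1000; 439/1000+561/1000→1. L = 611/250 ≈ 2.4440.
Efficiency = H/L = 2.4051/2.4440 = 98.4%.

98.4%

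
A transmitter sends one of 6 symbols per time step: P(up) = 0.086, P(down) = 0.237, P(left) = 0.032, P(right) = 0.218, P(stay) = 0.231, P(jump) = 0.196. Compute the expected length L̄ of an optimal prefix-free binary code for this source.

Repeatedly combine the two least-probable nodes; the expected code length is the sum of the merged weights.
merge 4/125 + 43/500 → 59/500
merge 59/500 + 49/250 → 157/500
merge 109/500 + 231/1000 → 449/1000
merge 237/1000 + 157/500 → 551/1000
merge 449/1000 + 551/1000 → 1
L = 59/500 + 157/500 + 449/1000 + 551/1000 + 1 = 304/125 = 2.432 bits/symbol.

2.432 bits/symbol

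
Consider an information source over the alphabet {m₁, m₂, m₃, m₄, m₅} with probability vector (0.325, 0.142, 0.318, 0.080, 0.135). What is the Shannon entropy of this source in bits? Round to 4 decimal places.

H = −Σ pᵢ log₂ pᵢ.
−0.325·log₂(0.325) = 0.5270
−0.142·log₂(0.142) = 0.3999
−0.318·log₂(0.318) = 0.5256
−0.080·log₂(0.080) = 0.2915
−0.135·log₂(0.135) = 0.3900
Sum ≈ 2.1340 → 2.1340 bits.

2.1340 bits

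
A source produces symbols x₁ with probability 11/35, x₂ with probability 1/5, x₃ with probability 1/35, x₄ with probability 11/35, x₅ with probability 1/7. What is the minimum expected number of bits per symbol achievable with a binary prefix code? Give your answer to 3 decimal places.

2.171 bits/symbol

Repeatedly combine the two least-probable nodes; the expected code length is the sum of the merged weights.
merge 1/35 + 1/7 → 6/35
merge 6/35 + 1/5 → 13/35
merge 11/35 + 11/35 → 22/35
merge 13/35 + 22/35 → 1
L = 6/35 + 13/35 + 22/35 + 1 = 76/35 ≈ 2.171 bits/symbol.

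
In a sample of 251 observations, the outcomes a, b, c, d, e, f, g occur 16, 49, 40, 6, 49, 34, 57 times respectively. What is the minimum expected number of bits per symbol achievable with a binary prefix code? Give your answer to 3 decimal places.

Probabilities are the counts divided by 251.
Repeatedly combine the two least-probable nodes; the expected code length is the sum of the merged weights.
merge 6/251 + 16/251 → 22/251
merge 22/251 + 34/251 → 56/251
merge 40/251 + 49/251 → 89/251
merge 49/251 + 56/251 → 105/251
merge 57/251 + 89/251 → 146/251
merge 105/251 + 146/251 → 1
L = 22/251 + 56/251 + 89/251 + 105/251 + 146/251 + 1 = 669/251 ≈ 2.665 bits/symbol.

2.665 bits/symbol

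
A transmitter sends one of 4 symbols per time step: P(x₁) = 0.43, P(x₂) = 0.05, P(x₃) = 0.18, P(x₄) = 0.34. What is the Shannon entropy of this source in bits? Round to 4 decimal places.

H = −Σ pᵢ log₂ pᵢ.
−0.43·log₂(0.43) = 0.5236
−0.05·log₂(0.05) = 0.2161
−0.18·log₂(0.18) = 0.4453
−0.34·log₂(0.34) = 0.5292
Sum ≈ 1.7141 → 1.7141 bits.

1.7141 bits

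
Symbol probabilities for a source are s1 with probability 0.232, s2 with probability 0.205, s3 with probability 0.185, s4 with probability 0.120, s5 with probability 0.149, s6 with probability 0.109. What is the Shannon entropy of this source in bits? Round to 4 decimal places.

2.5329 bits

H = −Σ pᵢ log₂ pᵢ.
−0.232·log₂(0.232) = 0.4890
−0.205·log₂(0.205) = 0.4687
−0.185·log₂(0.185) = 0.4504
−0.120·log₂(0.120) = 0.3671
−0.149·log₂(0.149) = 0.4092
−0.109·log₂(0.109) = 0.3485
Sum ≈ 2.5329 → 2.5329 bits.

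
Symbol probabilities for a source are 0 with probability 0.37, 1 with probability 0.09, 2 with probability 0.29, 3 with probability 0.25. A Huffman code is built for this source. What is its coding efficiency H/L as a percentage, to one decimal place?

Entropy H = −Σ p log₂ p ≈ 1.8613 bits.
Huffman merges: 9/100+1/4→17/50; 29/100+17/50→63/100; 37/100+63/100→1. L = 197/100 ≈ 1.9700.
Efficiency = H/L = 1.8613/1.9700 = 94.5%.

94.5%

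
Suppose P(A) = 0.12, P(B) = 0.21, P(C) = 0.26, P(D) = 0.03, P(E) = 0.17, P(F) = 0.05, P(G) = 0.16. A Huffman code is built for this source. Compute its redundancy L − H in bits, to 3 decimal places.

Entropy H = −Σ p log₂ p ≈ 2.5706 bits.
Huffman merges: 3/100+1/20→2/25; 2/25+3/25→1/5; 4/25+17/100→33/100; 1/5+21/100→41/100; 13/50+33/100→59/100; 41/100+59/100→1. L = 261/100 ≈ 2.6100.
L − H = 2.6100 − 2.5706 = 0.039 bits.

0.039 bits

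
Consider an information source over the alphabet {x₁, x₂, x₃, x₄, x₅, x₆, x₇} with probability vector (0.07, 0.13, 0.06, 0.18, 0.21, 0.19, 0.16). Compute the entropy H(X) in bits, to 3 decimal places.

H = −Σ pᵢ log₂ pᵢ.
−0.07·log₂(0.07) = 0.2686
−0.13·log₂(0.13) = 0.3826
−0.06·log₂(0.06) = 0.2435
−0.18·log₂(0.18) = 0.4453
−0.21·log₂(0.21) = 0.4728
−0.19·log₂(0.19) = 0.4552
−0.16·log₂(0.16) = 0.4230
Sum ≈ 2.6911 → 2.691 bits.

2.691 bits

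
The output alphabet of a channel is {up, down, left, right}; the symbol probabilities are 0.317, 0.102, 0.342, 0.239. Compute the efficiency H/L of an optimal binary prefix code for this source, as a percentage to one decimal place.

Entropy H = −Σ p log₂ p ≈ 1.8842 bits.
Huffman merges: 51/500+239/1000→341/1000; 317/1000+341/1000→329/500; 171/500+329/500→1. L = 1999/1000 ≈ 1.9990.
Efficiency = H/L = 1.8842/1.9990 = 94.3%.

94.3%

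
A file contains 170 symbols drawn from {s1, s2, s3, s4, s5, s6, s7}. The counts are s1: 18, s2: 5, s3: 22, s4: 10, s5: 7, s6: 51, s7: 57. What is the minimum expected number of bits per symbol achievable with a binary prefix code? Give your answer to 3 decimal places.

Probabilities are the counts divided by 170.
Repeatedly combine the two least-probable nodes; the expected code length is the sum of the merged weights.
merge 1/34 + 7/170 → 6/85
merge 1/17 + 6/85 → 11/85
merge 9/85 + 11/85 → 4/17
merge 11/85 + 4/17 → 31/85
merge 3/10 + 57/170 → 54/85
merge 31/85 + 54/85 → 1
L = 6/85 + 11/85 + 4/17 + 31/85 + 54/85 + 1 = 207/85 ≈ 2.435 bits/symbol.

2.435 bits/symbol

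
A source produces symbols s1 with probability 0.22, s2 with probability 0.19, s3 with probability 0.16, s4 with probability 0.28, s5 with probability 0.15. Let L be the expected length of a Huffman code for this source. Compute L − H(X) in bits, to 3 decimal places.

Entropy H = −Σ p log₂ p ≈ 2.2836 bits.
Huffman merges: 3/20+4/25→31/100; 19/100+11/50→41/100; 7/25+31/100→59/100; 41/100+59/100→1. L = 231/100 ≈ 2.3100.
L − H = 2.3100 − 2.2836 = 0.026 bits.

0.026 bits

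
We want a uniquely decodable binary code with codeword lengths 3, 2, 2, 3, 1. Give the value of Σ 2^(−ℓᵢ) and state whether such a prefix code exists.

With common denominator 2^3 = 8: Σ 2^(−ℓᵢ) = 1/8 + 2/8 + 2/8 + 1/8 + 4/8 = 10/8 = 1.25.
Kraft's inequality requires Σ ≤ 1; here Σ = 1.25 > 1, so no such prefix code exists.

1.25; no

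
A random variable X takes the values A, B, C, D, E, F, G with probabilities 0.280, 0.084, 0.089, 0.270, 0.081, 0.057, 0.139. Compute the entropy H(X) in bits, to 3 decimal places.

2.560 bits

H = −Σ pᵢ log₂ pᵢ.
−0.280·log₂(0.280) = 0.5142
−0.084·log₂(0.084) = 0.3002
−0.089·log₂(0.089) = 0.3106
−0.270·log₂(0.270) = 0.5100
−0.081·log₂(0.081) = 0.2937
−0.057·log₂(0.057) = 0.2356
−0.139·log₂(0.139) = 0.3957
Sum ≈ 2.5600 → 2.560 bits.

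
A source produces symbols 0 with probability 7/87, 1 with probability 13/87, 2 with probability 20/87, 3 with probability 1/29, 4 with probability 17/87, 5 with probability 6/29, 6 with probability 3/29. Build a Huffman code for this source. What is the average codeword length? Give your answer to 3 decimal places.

2.678 bits/symbol

Repeatedly combine the two least-probable nodes; the expected code length is the sum of the merged weights.
merge 1/29 + 7/87 → 10/87
merge 3/29 + 10/87 → 19/87
merge 13/87 + 17/87 → 10/29
merge 6/29 + 19/87 → 37/87
merge 20/87 + 10/29 → 50/87
merge 37/87 + 50/87 → 1
L = 10/87 + 19/87 + 10/29 + 37/87 + 50/87 + 1 = 233/87 ≈ 2.678 bits/symbol.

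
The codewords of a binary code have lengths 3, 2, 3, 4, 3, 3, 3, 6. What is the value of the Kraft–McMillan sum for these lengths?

0.953125

With common denominator 2^6 = 64: Σ 2^(−ℓᵢ) = 8/64 + 16/64 + 8/64 + 4/64 + 8/64 + 8/64 + 8/64 + 1/64 = 61/64 = 0.953125.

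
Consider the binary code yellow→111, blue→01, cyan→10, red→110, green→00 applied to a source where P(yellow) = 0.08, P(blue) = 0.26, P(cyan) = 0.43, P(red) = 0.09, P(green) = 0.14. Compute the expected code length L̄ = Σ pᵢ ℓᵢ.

2.17 bits/symbol

L̄ = Σ pᵢ·ℓᵢ = 0.08·3 + 0.26·2 + 0.43·2 + 0.09·3 + 0.14·2 = 2.17 bits/symbol.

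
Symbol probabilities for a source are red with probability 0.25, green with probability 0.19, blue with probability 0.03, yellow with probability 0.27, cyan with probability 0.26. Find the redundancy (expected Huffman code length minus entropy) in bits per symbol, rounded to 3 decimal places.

0.098 bits

Entropy H = −Σ p log₂ p ≈ 2.1223 bits.
Huffman merges: 3/100+19/100→11/50; 11/50+1/4→47/100; 13/50+27/100→53/100; 47/100+53/100→1. L = 111/50 ≈ 2.2200.
L − H = 2.2200 − 2.1223 = 0.098 bits.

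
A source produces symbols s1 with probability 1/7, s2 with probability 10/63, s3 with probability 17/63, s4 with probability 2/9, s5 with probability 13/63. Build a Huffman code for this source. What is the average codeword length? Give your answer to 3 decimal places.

2.302 bits/symbol

Repeatedly combine the two least-probable nodes; the expected code length is the sum of the merged weights.
merge 1/7 + 10/63 → 19/63
merge 13/63 + 2/9 → 3/7
merge 17/63 + 19/63 → 4/7
merge 3/7 + 4/7 → 1
L = 19/63 + 3/7 + 4/7 + 1 = 145/63 ≈ 2.302 bits/symbol.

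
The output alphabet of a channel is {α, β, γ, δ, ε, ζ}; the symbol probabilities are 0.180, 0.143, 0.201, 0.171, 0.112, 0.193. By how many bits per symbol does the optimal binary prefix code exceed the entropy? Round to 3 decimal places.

0.047 bits

Entropy H = −Σ p log₂ p ≈ 2.5593 bits.
Huffman merges: 14/125+143/1000→51/200; 171/1000+9/50→351/1000; 193/1000+201/1000→197/500; 51/200+351/1000→303/500; 197/500+303/500→1. L = 1303/500 ≈ 2.6060.
L − H = 2.6060 − 2.5593 = 0.047 bits.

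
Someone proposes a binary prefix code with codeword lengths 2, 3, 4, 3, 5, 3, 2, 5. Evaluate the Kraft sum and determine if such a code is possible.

1; yes

With common denominator 2^5 = 32: Σ 2^(−ℓᵢ) = 8/32 + 4/32 + 2/32 + 4/32 + 1/32 + 4/32 + 8/32 + 1/32 = 32/32 = 1.
Kraft's inequality requires Σ ≤ 1; here Σ = 1 ≤ 1, so such a prefix code exists.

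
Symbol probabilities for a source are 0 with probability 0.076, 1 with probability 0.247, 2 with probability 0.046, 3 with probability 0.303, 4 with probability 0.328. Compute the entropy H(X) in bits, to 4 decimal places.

2.0347 bits

H = −Σ pᵢ log₂ pᵢ.
−0.076·log₂(0.076) = 0.2826
−0.247·log₂(0.247) = 0.4983
−0.046·log₂(0.046) = 0.2043
−0.303·log₂(0.303) = 0.5220
−0.328·log₂(0.328) = 0.5275
Sum ≈ 2.0347 → 2.0347 bits.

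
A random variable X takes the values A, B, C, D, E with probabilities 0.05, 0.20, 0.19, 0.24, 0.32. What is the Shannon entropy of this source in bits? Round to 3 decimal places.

H = −Σ pᵢ log₂ pᵢ.
−0.05·log₂(0.05) = 0.2161
−0.20·log₂(0.20) = 0.4644
−0.19·log₂(0.19) = 0.4552
−0.24·log₂(0.24) = 0.4941
−0.32·log₂(0.32) = 0.5260
Sum ≈ 2.1559 → 2.156 bits.

2.156 bits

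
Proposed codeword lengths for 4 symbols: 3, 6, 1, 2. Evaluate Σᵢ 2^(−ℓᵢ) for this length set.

With common denominator 2^6 = 64: Σ 2^(−ℓᵢ) = 8/64 + 1/64 + 32/64 + 16/64 = 57/64 = 0.890625.

0.890625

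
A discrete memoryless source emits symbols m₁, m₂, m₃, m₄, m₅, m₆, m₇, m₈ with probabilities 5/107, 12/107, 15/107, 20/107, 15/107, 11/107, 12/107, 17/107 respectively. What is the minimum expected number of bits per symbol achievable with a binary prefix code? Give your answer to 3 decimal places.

Repeatedly combine the two least-probable nodes; the expected code length is the sum of the merged weights.
merge 5/107 + 11/107 → 16/107
merge 12/107 + 12/107 → 24/107
merge 15/107 + 15/107 → 30/107
merge 16/107 + 17/107 → 33/107
merge 20/107 + 24/107 → 44/107
merge 30/107 + 33/107 → 63/107
merge 44/107 + 63/107 → 1
L = 16/107 + 24/107 + 30/107 + 33/107 + 44/107 + 63/107 + 1 = 317/107 ≈ 2.963 bits/symbol.

2.963 bits/symbol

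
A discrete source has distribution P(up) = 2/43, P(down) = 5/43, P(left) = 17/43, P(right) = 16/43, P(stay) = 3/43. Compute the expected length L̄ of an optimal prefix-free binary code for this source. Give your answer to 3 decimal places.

Repeatedly combine the two least-probable nodes; the expected code length is the sum of the merged weights.
merge 2/43 + 3/43 → 5/43
merge 5/43 + 5/43 → 10/43
merge 10/43 + 16/43 → 26/43
merge 17/43 + 26/43 → 1
L = 5/43 + 10/43 + 26/43 + 1 = 84/43 ≈ 1.953 bits/symbol.

1.953 bits/symbol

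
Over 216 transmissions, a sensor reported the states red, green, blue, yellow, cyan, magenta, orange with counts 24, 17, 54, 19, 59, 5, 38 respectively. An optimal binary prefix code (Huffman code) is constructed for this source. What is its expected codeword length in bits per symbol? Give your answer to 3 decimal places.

Probabilities are the counts divided by 216.
Repeatedly combine the two least-probable nodes; the expected code length is the sum of the merged weights.
merge 5/216 + 17/216 → 11/108
merge 19/216 + 11/108 → 41/216
merge 1/9 + 19/108 → 31/108
merge 41/216 + 1/4 → 95/216
merge 59/216 + 31/108 → 121/216
merge 95/216 + 121/216 → 1
L = 11/108 + 41/216 + 31/108 + 95/216 + 121/216 + 1 = 557/216 ≈ 2.579 bits/symbol.

2.579 bits/symbol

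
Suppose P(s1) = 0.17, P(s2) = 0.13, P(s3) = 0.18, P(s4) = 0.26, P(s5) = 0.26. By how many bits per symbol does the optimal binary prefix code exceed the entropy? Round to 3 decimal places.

Entropy H = −Σ p log₂ p ≈ 2.2731 bits.
Huffman merges: 13/100+17/100→3/10; 9/50+13/50→11/25; 13/50+3/10→14/25; 11/25+14/25→1. L = 23/10 ≈ 2.3000.
L − H = 2.3000 − 2.2731 = 0.027 bits.

0.027 bits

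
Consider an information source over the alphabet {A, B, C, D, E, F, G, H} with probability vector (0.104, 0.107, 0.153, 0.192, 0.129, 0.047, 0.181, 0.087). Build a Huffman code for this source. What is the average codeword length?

2.942 bits/symbol

Repeatedly combine the two least-probable nodes; the expected code length is the sum of the merged weights.
merge 47/1000 + 87/1000 → 67/500
merge 13/125 + 107/1000 → 211/1000
merge 129/1000 + 67/500 → 263/1000
merge 153/1000 + 181/1000 → 167/500
merge 24/125 + 211/1000 → 403/1000
merge 263/1000 + 167/500 → 597/1000
merge 403/1000 + 597/1000 → 1
L = 67/500 + 211/1000 + 263/1000 + 167/500 + 403/1000 + 597/1000 + 1 = 1471/500 = 2.942 bits/symbol.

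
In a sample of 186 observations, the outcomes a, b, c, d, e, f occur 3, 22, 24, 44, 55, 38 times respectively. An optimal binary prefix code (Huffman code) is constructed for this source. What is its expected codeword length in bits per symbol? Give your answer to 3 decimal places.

2.398 bits/symbol

Probabilities are the counts divided by 186.
Repeatedly combine the two least-probable nodes; the expected code length is the sum of the merged weights.
merge 1/62 + 11/93 → 25/186
merge 4/31 + 25/186 → 49/186
merge 19/93 + 22/93 → 41/93
merge 49/186 + 55/186 → 52/93
merge 41/93 + 52/93 → 1
L = 25/186 + 49/186 + 41/93 + 52/93 + 1 = 223/93 ≈ 2.398 bits/symbol.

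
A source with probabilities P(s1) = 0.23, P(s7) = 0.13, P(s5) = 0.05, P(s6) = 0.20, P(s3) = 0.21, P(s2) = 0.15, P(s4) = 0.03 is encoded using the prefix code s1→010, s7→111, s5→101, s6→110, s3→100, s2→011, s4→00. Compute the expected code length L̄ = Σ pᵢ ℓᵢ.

2.97 bits/symbol

L̄ = Σ pᵢ·ℓᵢ = 0.23·3 + 0.13·3 + 0.05·3 + 0.20·3 + 0.21·3 + 0.15·3 + 0.03·2 = 2.97 bits/symbol.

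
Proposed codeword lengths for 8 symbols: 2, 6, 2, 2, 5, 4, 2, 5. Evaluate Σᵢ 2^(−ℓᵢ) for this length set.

1.140625

With common denominator 2^6 = 64: Σ 2^(−ℓᵢ) = 16/64 + 1/64 + 16/64 + 16/64 + 2/64 + 4/64 + 16/64 + 2/64 = 73/64 = 1.140625.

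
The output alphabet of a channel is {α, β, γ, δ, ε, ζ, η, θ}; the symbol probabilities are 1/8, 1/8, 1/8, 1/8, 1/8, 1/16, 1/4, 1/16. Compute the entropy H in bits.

Each probability is a power of 1/2, so log₂(1/p) is an integer.
H = Σ p·log₂(1/p) = 1/8·3 + 1/8·3 + 1/8·3 + 1/8·3 + 1/8·3 + 1/16·4 + 1/4·2 + 1/16·4 = 2.875 bits.

2.875 bits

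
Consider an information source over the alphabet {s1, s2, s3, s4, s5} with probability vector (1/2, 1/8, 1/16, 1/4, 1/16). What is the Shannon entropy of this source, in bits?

1.875 bits

Each probability is a power of 1/2, so log₂(1/p) is an integer.
H = Σ p·log₂(1/p) = 1/2·1 + 1/8·3 + 1/16·4 + 1/4·2 + 1/16·4 = 1.875 bits.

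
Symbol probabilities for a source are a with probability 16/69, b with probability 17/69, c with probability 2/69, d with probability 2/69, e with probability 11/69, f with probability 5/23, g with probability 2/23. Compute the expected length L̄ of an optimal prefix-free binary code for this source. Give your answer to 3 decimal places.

2.507 bits/symbol

Repeatedly combine the two least-probable nodes; the expected code length is the sum of the merged weights.
merge 2/69 + 2/69 → 4/69
merge 4/69 + 2/23 → 10/69
merge 10/69 + 11/69 → 7/23
merge 5/23 + 16/69 → 31/69
merge 17/69 + 7/23 → 38/69
merge 31/69 + 38/69 → 1
L = 4/69 + 10/69 + 7/23 + 31/69 + 38/69 + 1 = 173/69 ≈ 2.507 bits/symbol.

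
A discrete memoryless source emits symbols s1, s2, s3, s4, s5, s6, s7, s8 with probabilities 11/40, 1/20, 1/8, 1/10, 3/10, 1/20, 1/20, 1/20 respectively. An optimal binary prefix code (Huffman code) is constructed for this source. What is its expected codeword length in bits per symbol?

Repeatedly combine the two least-probable nodes; the expected code length is the sum of the merged weights.
merge 1/20 + 1/20 → 1/10
merge 1/20 + 1/20 → 1/10
merge 1/10 + 1/10 → 1/5
merge 1/10 + 1/8 → 9/40
merge 1/5 + 9/40 → 17/40
merge 11/40 + 3/10 → 23/40
merge 17/40 + 23/40 → 1
L = 1/10 + 1/10 + 1/5 + 9/40 + 17/40 + 23/40 + 1 = 21/8 = 2.625 bits/symbol.

2.625 bits/symbol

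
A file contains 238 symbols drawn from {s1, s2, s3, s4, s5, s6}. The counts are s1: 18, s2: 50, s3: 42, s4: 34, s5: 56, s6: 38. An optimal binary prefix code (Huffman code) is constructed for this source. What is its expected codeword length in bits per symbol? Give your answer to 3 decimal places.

Probabilities are the counts divided by 238.
Repeatedly combine the two least-probable nodes; the expected code length is the sum of the merged weights.
merge 9/119 + 1/7 → 26/119
merge 19/119 + 3/17 → 40/119
merge 25/119 + 26/119 → 3/7
merge 4/17 + 40/119 → 4/7
merge 3/7 + 4/7 → 1
L = 26/119 + 40/119 + 3/7 + 4/7 + 1 = 304/119 ≈ 2.555 bits/symbol.

2.555 bits/symbol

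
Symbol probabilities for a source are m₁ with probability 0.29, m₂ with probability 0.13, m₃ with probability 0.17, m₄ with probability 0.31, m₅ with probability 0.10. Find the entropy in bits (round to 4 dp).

2.1911 bits

H = −Σ pᵢ log₂ pᵢ.
−0.29·log₂(0.29) = 0.5179
−0.13·log₂(0.13) = 0.3826
−0.17·log₂(0.17) = 0.4346
−0.31·log₂(0.31) = 0.5238
−0.10·log₂(0.10) = 0.3322
Sum ≈ 2.1911 → 2.1911 bits.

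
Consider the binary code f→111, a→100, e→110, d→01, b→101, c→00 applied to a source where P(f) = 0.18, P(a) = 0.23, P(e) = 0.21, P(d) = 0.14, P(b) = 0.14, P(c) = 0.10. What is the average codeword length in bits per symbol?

L̄ = Σ pᵢ·ℓᵢ = 0.18·3 + 0.23·3 + 0.21·3 + 0.14·2 + 0.14·3 + 0.10·2 = 2.76 bits/symbol.

2.76 bits/symbol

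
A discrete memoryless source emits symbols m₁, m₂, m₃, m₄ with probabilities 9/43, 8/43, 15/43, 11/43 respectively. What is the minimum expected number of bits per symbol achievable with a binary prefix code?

Repeatedly combine the two least-probable nodes; the expected code length is the sum of the merged weights.
merge 8/43 + 9/43 → 17/43
merge 11/43 + 15/43 → 26/43
merge 17/43 + 26/43 → 1
L = 17/43 + 26/43 + 1 = 2 bits/symbol.

2 bits/symbol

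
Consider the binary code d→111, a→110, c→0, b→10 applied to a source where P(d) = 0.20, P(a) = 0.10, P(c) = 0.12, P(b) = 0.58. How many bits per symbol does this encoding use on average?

2.18 bits/symbol

L̄ = Σ pᵢ·ℓᵢ = 0.20·3 + 0.10·3 + 0.12·1 + 0.58·2 = 2.18 bits/symbol.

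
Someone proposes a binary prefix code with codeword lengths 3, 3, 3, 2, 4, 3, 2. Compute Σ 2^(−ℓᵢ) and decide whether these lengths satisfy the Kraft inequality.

With common denominator 2^4 = 16: Σ 2^(−ℓᵢ) = 2/16 + 2/16 + 2/16 + 4/16 + 1/16 + 2/16 + 4/16 = 17/16 = 1.0625.
Kraft's inequality requires Σ ≤ 1; here Σ = 1.0625 > 1, so no such prefix code exists.

1.0625; no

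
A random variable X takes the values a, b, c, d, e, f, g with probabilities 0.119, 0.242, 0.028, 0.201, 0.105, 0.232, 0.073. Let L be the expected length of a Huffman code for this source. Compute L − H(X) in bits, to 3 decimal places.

0.050 bits

Entropy H = −Σ p log₂ p ≈ 2.5766 bits.
Huffman merges: 7/250+73/1000→101/1000; 101/1000+21/200→103/500; 119/1000+201/1000→8/25; 103/500+29/125→219/500; 121/500+8/25→281/500; 219/500+281/500→1. L = 2627/1000 ≈ 2.6270.
L − H = 2.6270 − 2.5766 = 0.050 bits.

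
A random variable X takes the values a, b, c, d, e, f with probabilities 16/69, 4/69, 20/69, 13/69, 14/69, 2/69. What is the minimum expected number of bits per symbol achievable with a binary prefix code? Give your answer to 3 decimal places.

2.362 bits/symbol

Repeatedly combine the two least-probable nodes; the expected code length is the sum of the merged weights.
merge 2/69 + 4/69 → 2/23
merge 2/23 + 13/69 → 19/69
merge 14/69 + 16/69 → 10/23
merge 19/69 + 20/69 → 13/23
merge 10/23 + 13/23 → 1
L = 2/23 + 19/69 + 10/23 + 13/23 + 1 = 163/69 ≈ 2.362 bits/symbol.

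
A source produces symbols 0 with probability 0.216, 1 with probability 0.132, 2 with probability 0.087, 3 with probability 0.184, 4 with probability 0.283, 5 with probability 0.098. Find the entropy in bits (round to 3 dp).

2.463 bits

H = −Σ pᵢ log₂ pᵢ.
−0.216·log₂(0.216) = 0.4776
−0.132·log₂(0.132) = 0.3856
−0.087·log₂(0.087) = 0.3065
−0.184·log₂(0.184) = 0.4494
−0.283·log₂(0.283) = 0.5154
−0.098·log₂(0.098) = 0.3284
Sum ≈ 2.4628 → 2.463 bits.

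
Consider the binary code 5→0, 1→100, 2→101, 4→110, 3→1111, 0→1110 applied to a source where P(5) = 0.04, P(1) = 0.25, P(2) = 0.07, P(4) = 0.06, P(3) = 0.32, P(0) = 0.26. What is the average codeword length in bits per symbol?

L̄ = Σ pᵢ·ℓᵢ = 0.04·1 + 0.25·3 + 0.07·3 + 0.06·3 + 0.32·4 + 0.26·4 = 3.5 bits/symbol.

3.5 bits/symbol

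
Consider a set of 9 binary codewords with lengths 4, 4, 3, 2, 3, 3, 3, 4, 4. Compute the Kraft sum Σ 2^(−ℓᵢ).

1

With common denominator 2^4 = 16: Σ 2^(−ℓᵢ) = 1/16 + 1/16 + 2/16 + 4/16 + 2/16 + 2/16 + 2/16 + 1/16 + 1/16 = 16/16 = 1.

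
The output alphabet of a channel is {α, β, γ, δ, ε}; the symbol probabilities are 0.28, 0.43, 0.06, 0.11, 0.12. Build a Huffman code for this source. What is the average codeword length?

Repeatedly combine the two least-probable nodes; the expected code length is the sum of the merged weights.
merge 3/50 + 11/100 → 17/100
merge 3/25 + 17/100 → 29/100
merge 7/25 + 29/100 → 57/100
merge 43/100 + 57/100 → 1
L = 17/100 + 29/100 + 57/100 + 1 = 203/100 = 2.03 bits/symbol.

2.03 bits/symbol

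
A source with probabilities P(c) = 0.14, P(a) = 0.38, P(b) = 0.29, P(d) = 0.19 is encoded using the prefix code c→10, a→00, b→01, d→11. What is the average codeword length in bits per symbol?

L̄ = Σ pᵢ·ℓᵢ = 0.14·2 + 0.38·2 + 0.29·2 + 0.19·2 = 2 bits/symbol.

2 bits/symbol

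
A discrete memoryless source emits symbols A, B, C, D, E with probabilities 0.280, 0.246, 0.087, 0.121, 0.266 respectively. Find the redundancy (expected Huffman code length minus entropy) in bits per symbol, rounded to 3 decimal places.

0.013 bits

Entropy H = −Σ p log₂ p ≈ 2.1953 bits.
Huffman merges: 87/1000+121/1000→26/125; 26/125+123/500→227/500; 133/500+7/25→273/500; 227/500+273/500→1. L = 276/125 ≈ 2.2080.
L − H = 2.2080 − 2.1953 = 0.013 bits.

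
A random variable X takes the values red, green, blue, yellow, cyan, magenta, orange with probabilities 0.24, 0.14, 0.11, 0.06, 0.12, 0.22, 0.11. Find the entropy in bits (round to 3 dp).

2.683 bits

H = −Σ pᵢ log₂ pᵢ.
−0.24·log₂(0.24) = 0.4941
−0.14·log₂(0.14) = 0.3971
−0.11·log₂(0.11) = 0.3503
−0.06·log₂(0.06) = 0.2435
−0.12·log₂(0.12) = 0.3671
−0.22·log₂(0.22) = 0.4806
−0.11·log₂(0.11) = 0.3503
Sum ≈ 2.6830 → 2.683 bits.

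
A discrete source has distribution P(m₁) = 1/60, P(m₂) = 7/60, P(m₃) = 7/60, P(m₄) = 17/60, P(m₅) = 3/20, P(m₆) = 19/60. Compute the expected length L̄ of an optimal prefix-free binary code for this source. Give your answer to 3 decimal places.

Repeatedly combine the two least-probable nodes; the expected code length is the sum of the merged weights.
merge 1/60 + 7/60 → 2/15
merge 7/60 + 2/15 → 1/4
merge 3/20 + 1/4 → 2/5
merge 17/60 + 19/60 → 3/5
merge 2/5 + 3/5 → 1
L = 2/15 + 1/4 + 2/5 + 3/5 + 1 = 143/60 ≈ 2.383 bits/symbol.

2.383 bits/symbol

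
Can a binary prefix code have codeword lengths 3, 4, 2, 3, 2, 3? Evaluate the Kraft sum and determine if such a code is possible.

0.9375; yes

With common denominator 2^4 = 16: Σ 2^(−ℓᵢ) = 2/16 + 1/16 + 4/16 + 2/16 + 4/16 + 2/16 = 15/16 = 0.9375.
Kraft's inequality requires Σ ≤ 1; here Σ = 0.9375 ≤ 1, so such a prefix code exists.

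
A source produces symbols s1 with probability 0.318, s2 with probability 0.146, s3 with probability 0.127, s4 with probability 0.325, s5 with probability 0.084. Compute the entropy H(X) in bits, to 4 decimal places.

H = −Σ pᵢ log₂ pᵢ.
−0.318·log₂(0.318) = 0.5256
−0.146·log₂(0.146) = 0.4053
−0.127·log₂(0.127) = 0.3781
−0.325·log₂(0.325) = 0.5270
−0.084·log₂(0.084) = 0.3002
Sum ≈ 2.1362 → 2.1362 bits.

2.1362 bits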